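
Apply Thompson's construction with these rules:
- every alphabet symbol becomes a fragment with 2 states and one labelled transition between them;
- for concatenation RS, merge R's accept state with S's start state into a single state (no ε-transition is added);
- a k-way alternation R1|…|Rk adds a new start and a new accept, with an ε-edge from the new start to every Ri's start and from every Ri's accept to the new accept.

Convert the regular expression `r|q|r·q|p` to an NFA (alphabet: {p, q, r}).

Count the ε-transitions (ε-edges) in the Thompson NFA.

Per subexpression:
Each of the 5 symbol leaves contributes 0 ε-transitions.
  r·q → 0 ε-transitions
  r|q|r·q|p → 8 ε-transitions

8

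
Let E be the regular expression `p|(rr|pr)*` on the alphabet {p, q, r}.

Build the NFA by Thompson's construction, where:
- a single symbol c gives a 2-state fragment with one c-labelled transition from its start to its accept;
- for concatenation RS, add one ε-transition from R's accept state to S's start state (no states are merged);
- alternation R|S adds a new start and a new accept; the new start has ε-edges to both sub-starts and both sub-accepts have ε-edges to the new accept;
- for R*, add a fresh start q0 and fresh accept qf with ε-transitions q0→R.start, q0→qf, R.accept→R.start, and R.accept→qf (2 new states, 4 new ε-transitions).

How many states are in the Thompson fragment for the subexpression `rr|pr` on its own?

10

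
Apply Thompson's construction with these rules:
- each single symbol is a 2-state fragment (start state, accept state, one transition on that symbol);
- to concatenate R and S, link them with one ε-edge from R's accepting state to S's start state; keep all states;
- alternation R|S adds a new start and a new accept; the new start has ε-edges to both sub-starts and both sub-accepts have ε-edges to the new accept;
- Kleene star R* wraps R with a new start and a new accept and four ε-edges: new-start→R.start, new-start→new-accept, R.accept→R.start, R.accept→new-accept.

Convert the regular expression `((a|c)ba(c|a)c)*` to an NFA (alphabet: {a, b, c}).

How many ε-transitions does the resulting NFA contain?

By structural recursion:
Each of the 7 symbol leaves contributes 0 ε-transitions.
  a|c : 4 ε-transitions
  c|a : 4 ε-transitions
  (a|c)ba(c|a)c : 12 ε-transitions
  ((a|c)ba(c|a)c)* : 16 ε-transitions

16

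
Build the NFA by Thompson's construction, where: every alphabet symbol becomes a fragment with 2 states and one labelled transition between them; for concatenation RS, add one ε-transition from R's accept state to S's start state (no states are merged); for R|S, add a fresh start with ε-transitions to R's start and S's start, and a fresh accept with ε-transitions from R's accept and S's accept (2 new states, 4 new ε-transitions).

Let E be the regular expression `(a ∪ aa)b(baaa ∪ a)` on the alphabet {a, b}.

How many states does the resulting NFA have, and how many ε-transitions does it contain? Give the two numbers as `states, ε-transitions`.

Bottom-up over the parse tree:
Each of the 9 symbol leaves contributes 2 states and 0 ε-transitions.
  aa → 4 states, 1 ε-transition
  a ∪ aa → 8 states, 5 ε-transitions
  baaa → 8 states, 3 ε-transitions
  baaa ∪ a → 12 states, 7 ε-transitions
  (a ∪ aa)b(baaa ∪ a) → 22 states, 14 ε-transitions

22, 14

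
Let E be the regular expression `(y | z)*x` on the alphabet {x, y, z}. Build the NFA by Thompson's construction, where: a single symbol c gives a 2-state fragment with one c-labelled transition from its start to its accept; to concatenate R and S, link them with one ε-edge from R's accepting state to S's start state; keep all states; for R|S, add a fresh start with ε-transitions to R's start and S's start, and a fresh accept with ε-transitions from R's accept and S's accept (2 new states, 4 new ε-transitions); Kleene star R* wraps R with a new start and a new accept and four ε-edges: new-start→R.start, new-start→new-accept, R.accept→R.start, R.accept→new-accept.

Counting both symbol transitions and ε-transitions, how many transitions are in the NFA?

12

Recursing over subexpressions:
Each of the 3 symbol leaves contributes 1 transition (1 symbol, 0 ε).
  y | z → 6 transitions (2 symbol, 4 ε)
  (y | z)* → 10 transitions (2 symbol, 8 ε)
  (y | z)*x → 12 transitions (3 symbol, 9 ε)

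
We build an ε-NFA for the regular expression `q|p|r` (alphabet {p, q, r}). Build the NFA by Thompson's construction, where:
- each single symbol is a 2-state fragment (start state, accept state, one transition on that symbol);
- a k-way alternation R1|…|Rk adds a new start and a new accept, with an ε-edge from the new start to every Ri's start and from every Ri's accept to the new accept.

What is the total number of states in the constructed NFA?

8

By structural recursion:
Each of the 3 symbol leaves contributes a 2-state fragment.
  q|p|r = 8 states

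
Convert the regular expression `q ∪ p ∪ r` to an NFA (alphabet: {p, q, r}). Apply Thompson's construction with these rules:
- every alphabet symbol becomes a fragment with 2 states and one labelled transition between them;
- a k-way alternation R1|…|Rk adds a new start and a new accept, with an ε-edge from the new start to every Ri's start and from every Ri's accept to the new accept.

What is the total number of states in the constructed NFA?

8

Bottom-up over the parse tree:
Each of the 3 symbol leaves contributes a 2-state fragment.
  q ∪ p ∪ r = 8 states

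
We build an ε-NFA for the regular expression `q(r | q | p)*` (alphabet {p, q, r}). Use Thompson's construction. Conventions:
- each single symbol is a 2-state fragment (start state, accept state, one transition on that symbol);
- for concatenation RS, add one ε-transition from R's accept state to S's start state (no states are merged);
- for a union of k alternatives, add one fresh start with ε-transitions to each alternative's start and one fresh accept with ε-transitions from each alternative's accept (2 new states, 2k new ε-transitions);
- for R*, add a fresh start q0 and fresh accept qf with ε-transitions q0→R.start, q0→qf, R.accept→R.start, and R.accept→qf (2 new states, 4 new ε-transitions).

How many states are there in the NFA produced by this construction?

12

Per subexpression:
Each of the 4 symbol leaves contributes a 2-state fragment.
  r | q | p : 8 states
  (r | q | p)* : 10 states
  q(r | q | p)* : 12 states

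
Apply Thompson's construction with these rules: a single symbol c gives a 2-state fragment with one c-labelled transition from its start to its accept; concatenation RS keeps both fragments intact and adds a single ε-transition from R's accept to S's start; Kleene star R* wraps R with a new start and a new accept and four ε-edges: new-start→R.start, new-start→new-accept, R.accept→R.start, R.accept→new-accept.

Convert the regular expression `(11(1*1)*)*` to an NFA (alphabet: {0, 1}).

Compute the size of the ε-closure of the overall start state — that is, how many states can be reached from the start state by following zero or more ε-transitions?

3

Let C(F) = |ε-closure(F.start)| within fragment F, and note whether F accepts ε. Symbol fragments have C = 1 and do not accept ε. Then:
  1* → new start has ε-edges to the inner start and to the new accept, so |ε-closure| = 2 + 1 = 3
  1*1 → the left operand accepts ε, so the closure extends into the next operand (via the concat ε-link); |ε-closure| = 3 + 1 = 4
  (1*1)* → the star's fresh start ε-reaches both the body's start and the fresh accept: |ε-closure| = 2 + 4 = 6
  11(1*1)* → same as the first factor's closure: |ε-closure| = 1
  (11(1*1)*)* → new start has ε-edges to the inner start and to the new accept, so |ε-closure| = 2 + 1 = 3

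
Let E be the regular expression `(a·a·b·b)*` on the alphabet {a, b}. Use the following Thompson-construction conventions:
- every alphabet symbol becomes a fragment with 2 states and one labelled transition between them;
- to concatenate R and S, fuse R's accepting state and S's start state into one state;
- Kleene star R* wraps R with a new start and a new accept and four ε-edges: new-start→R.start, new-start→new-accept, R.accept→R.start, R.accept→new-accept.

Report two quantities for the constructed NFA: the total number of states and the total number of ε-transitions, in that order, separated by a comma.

Per subexpression:
Each of the 4 symbol leaves contributes 2 states and 0 ε-transitions.
  a·a·b·b : 5 states, 0 ε-transitions
  (a·a·b·b)* : 7 states, 4 ε-transitions

7, 4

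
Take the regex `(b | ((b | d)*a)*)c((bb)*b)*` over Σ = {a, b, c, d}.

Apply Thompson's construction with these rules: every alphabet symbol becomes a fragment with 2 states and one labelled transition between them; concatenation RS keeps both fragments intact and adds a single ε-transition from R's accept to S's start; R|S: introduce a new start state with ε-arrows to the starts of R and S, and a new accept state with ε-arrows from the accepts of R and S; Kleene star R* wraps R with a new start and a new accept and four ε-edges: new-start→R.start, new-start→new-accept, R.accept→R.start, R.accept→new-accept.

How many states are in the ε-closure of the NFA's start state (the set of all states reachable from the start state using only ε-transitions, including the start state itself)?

12

Let C(F) = |ε-closure(F.start)| within fragment F, and note whether F accepts ε. Symbol fragments have C = 1 and do not accept ε. Then:
  b | d → new start ε-reaches every alternative's start; none of them accept ε, so the new accept is not reached: C = 1 + 1 + 1 = 3
  (b | d)* → C = 1 (new start) + 3 (body) + 1 (new accept) = 5
  (b | d)*a → the left operand accepts ε, so the closure extends into the next operand (via the concat ε-link); C = 5 + 1 = 6
  ((b | d)*a)* → C = 1 (new start) + 6 (body) + 1 (new accept) = 8
  b | ((b | d)*a)* → C = 1 (new start) + (1 + 8) + 1 (new accept, since some branch ε-reaches its own accept) = 11
  bb → C equals the left operand's closure size = 1 (its accept is not ε-reachable, so the closure stops there)
  (bb)* → C = 1 (new start) + 1 (body) + 1 (new accept) = 3
  (bb)*b → the left operand accepts ε, so the closure extends into the next operand (via the concat ε-link); C = 3 + 1 = 4
  ((bb)*b)* → new start has ε-edges to the inner start and to the new accept, so C = 2 + 4 = 6
  (b | ((b | d)*a)*)c((bb)*b)* → C = 11 + 1 = 12 (closure spills across the concat boundary because the left factor accepts ε)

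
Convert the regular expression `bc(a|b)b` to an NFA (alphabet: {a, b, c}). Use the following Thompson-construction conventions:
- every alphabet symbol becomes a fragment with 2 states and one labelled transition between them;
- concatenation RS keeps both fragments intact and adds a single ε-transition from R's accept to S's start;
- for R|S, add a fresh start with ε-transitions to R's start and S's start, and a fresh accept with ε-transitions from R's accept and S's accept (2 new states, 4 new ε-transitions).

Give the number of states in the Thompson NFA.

Per subexpression:
Each of the 5 symbol leaves contributes a 2-state fragment.
  a|b — 6 states
  bc(a|b)b — 12 states

12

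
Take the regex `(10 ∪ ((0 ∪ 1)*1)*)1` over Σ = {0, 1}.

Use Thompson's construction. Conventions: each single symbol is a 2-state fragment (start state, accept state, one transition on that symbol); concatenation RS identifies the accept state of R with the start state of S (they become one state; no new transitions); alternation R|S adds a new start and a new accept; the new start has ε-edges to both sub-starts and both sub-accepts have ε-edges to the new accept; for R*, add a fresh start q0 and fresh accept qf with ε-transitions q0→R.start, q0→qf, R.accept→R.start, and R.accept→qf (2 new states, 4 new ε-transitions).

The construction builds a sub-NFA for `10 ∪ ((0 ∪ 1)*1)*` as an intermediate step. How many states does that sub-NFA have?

16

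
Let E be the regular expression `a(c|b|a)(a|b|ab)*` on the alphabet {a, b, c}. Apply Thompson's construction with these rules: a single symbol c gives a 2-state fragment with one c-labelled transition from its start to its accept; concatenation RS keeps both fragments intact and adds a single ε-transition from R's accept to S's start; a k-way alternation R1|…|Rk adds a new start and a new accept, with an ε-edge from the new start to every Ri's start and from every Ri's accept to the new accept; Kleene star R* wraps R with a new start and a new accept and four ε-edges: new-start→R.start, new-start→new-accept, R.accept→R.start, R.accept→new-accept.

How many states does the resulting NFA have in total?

22

Bottom-up over the parse tree:
Each of the 8 symbol leaves contributes a 2-state fragment.
  c|b|a — 8 states
  ab — 4 states
  a|b|ab — 10 states
  (a|b|ab)* — 12 states
  a(c|b|a)(a|b|ab)* — 22 states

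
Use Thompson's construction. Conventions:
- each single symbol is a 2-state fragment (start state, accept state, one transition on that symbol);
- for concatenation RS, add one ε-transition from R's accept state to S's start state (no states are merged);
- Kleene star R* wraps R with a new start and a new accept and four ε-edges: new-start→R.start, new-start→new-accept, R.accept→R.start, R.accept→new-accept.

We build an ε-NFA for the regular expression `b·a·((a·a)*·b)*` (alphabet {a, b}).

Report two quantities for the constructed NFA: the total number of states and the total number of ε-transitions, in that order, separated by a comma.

14, 12

Per subexpression:
Each of the 5 symbol leaves contributes 2 states and 0 ε-transitions.
  a·a = 4 states, 1 ε-transition
  (a·a)* = 6 states, 5 ε-transitions
  (a·a)*·b = 8 states, 6 ε-transitions
  ((a·a)*·b)* = 10 states, 10 ε-transitions
  b·a·((a·a)*·b)* = 14 states, 12 ε-transitions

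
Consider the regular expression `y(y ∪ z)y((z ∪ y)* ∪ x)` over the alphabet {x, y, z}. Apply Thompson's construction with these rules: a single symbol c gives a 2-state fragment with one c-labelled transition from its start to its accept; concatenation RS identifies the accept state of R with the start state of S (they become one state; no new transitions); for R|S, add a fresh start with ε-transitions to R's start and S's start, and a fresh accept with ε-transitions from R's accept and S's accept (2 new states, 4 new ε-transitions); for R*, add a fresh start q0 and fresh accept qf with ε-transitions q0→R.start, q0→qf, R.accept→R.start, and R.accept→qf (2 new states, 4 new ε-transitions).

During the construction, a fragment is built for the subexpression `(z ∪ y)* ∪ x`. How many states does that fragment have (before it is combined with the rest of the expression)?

Fragment for `(z ∪ y)* ∪ x`:
Each of the 3 symbol leaves contributes a 2-state fragment.
  z ∪ y → 6 states
  (z ∪ y)* → 8 states
  (z ∪ y)* ∪ x → 12 states

12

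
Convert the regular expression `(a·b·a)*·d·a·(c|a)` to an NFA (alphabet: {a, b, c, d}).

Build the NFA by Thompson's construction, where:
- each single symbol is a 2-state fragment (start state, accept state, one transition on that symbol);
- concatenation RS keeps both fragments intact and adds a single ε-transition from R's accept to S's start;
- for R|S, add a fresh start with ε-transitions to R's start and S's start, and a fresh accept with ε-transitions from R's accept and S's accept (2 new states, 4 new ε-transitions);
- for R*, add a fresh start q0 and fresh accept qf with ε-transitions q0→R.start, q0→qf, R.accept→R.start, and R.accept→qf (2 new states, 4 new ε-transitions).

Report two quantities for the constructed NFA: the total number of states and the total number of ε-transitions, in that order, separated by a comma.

18, 13

Recursing over subexpressions:
Each of the 7 symbol leaves contributes 2 states and 0 ε-transitions.
  a·b·a : 6 states, 2 ε-transitions
  (a·b·a)* : 8 states, 6 ε-transitions
  c|a : 6 states, 4 ε-transitions
  (a·b·a)*·d·a·(c|a) : 18 states, 13 ε-transitions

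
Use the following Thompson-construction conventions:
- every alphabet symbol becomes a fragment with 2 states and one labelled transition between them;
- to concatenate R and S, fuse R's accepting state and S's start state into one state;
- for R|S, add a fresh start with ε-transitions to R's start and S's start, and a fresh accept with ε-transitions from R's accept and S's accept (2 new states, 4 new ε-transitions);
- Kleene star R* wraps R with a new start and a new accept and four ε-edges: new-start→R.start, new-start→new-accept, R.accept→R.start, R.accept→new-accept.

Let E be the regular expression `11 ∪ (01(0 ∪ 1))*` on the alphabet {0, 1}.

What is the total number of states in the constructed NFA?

Building bottom-up:
Each of the 6 symbol leaves contributes a 2-state fragment.
  11 — 3 states
  0 ∪ 1 — 6 states
  01(0 ∪ 1) — 8 states
  (01(0 ∪ 1))* — 10 states
  11 ∪ (01(0 ∪ 1))* — 15 states

15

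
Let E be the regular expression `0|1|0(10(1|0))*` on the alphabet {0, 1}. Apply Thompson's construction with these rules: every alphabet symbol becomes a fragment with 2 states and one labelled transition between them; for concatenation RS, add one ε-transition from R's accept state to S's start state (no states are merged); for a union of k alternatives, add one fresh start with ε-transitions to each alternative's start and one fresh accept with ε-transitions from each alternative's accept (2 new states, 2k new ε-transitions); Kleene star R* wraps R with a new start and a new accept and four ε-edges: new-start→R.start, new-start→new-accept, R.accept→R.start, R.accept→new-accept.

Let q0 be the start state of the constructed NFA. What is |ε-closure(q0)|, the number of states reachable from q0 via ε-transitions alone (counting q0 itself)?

4

Work bottom-up. For each fragment F, track |ε-closure(F.start)| and whether F's accept lies in that closure (i.e. whether F accepts ε). A single-symbol fragment has closure size 1 and does not accept ε.
  1|0 — new start ε-reaches every alternative's start; none of them accept ε, so the new accept is not reached: C = 1 + 1 + 1 = 3
  10(1|0) — same as the first factor's closure: C = 1
  (10(1|0))* — the star's fresh start ε-reaches both the body's start and the fresh accept: C = 2 + 1 = 3
  0(10(1|0))* — same as the first factor's closure: C = 1
  0|1|0(10(1|0))* — new start ε-reaches every alternative's start; none of them accept ε, so the new accept is not reached: C = 1 + 1 + 1 + 1 = 4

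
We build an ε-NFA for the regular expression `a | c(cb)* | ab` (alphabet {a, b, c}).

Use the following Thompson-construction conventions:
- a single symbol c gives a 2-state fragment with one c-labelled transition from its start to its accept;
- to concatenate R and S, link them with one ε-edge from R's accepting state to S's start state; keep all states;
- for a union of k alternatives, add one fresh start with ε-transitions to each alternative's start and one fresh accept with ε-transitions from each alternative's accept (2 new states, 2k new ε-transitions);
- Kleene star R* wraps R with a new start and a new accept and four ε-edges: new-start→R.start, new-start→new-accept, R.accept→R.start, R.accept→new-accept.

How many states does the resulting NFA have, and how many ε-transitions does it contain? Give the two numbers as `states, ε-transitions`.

16, 13

Per subexpression:
Each of the 6 symbol leaves contributes 2 states and 0 ε-transitions.
  cb = 4 states, 1 ε-transition
  (cb)* = 6 states, 5 ε-transitions
  c(cb)* = 8 states, 6 ε-transitions
  ab = 4 states, 1 ε-transition
  a | c(cb)* | ab = 16 states, 13 ε-transitions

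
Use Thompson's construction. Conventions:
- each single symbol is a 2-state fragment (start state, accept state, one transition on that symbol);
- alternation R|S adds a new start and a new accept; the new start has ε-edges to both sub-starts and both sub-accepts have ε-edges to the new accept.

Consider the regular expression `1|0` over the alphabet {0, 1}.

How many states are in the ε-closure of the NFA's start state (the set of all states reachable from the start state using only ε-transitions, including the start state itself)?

Compute the ε-closure size of each fragment's start state recursively; a symbol fragment's start has no outgoing ε-edge, so its closure is just itself (size 1).
  1|0 → new start ε-reaches every alternative's start; none of them accept ε, so the new accept is not reached: C = 1 + 1 + 1 = 3

3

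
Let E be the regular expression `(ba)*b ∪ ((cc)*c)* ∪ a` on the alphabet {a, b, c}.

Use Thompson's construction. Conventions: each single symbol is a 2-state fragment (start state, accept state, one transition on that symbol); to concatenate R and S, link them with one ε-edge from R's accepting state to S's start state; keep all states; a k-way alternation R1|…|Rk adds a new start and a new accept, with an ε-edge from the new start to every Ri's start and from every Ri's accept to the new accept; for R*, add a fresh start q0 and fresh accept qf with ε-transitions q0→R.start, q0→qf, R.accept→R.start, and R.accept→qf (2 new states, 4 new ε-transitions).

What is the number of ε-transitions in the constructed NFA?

22

Per subexpression:
Each of the 7 symbol leaves contributes 0 ε-transitions.
  ba : 1 ε-transition
  (ba)* : 5 ε-transitions
  (ba)*b : 6 ε-transitions
  cc : 1 ε-transition
  (cc)* : 5 ε-transitions
  (cc)*c : 6 ε-transitions
  ((cc)*c)* : 10 ε-transitions
  (ba)*b ∪ ((cc)*c)* ∪ a : 22 ε-transitions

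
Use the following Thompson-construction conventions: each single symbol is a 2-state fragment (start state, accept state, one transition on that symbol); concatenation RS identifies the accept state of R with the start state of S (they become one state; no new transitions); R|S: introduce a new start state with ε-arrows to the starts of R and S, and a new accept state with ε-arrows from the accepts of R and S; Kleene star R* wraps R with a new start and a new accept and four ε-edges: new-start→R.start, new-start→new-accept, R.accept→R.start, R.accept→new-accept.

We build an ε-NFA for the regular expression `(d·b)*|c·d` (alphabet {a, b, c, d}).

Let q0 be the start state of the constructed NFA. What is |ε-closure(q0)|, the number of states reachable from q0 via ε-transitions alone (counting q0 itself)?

Work bottom-up. For each fragment F, track |ε-closure(F.start)| and whether F's accept lies in that closure (i.e. whether F accepts ε). A single-symbol fragment has closure size 1 and does not accept ε.
  d·b — same as the first factor's closure: |ε-closure| = 1
  (d·b)* — |ε-closure| = 1 (new start) + 1 (body) + 1 (new accept) = 3
  c·d — same as the first factor's closure: |ε-closure| = 1
  (d·b)*|c·d — new start ε-reaches every alternative's start; at least one alternative accepts ε, so the union's new accept is reached too: |ε-closure| = 1 + 3 + 1 + 1 = 6

6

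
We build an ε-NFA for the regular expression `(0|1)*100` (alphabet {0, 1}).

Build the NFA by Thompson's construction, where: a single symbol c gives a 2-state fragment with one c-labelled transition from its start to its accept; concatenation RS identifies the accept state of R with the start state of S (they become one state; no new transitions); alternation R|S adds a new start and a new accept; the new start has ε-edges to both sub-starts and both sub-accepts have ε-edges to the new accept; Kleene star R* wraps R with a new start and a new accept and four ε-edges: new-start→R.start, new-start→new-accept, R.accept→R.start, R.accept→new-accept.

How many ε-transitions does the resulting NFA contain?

8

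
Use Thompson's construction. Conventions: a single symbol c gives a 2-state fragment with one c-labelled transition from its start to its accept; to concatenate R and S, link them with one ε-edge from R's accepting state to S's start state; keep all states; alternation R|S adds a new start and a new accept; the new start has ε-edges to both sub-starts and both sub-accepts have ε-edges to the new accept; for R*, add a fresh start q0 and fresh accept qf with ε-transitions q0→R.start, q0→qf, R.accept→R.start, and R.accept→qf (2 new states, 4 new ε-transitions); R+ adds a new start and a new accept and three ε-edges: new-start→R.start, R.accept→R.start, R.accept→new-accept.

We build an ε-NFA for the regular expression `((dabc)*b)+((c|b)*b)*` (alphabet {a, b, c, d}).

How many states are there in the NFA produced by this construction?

Bottom-up over the parse tree:
Each of the 8 symbol leaves contributes a 2-state fragment.
  dabc : 8 states
  (dabc)* : 10 states
  (dabc)*b : 12 states
  ((dabc)*b)+ : 14 states
  c|b : 6 states
  (c|b)* : 8 states
  (c|b)*b : 10 states
  ((c|b)*b)* : 12 states
  ((dabc)*b)+((c|b)*b)* : 26 states

26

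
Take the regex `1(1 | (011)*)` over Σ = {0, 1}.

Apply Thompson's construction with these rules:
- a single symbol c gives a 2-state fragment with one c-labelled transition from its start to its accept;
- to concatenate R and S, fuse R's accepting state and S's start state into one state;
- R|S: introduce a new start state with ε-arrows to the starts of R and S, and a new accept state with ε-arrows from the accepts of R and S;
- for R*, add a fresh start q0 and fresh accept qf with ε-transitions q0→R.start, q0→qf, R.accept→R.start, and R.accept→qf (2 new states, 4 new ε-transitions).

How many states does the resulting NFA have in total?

11

Building bottom-up:
Each of the 5 symbol leaves contributes a 2-state fragment.
  011 — 4 states
  (011)* — 6 states
  1 | (011)* — 10 states
  1(1 | (011)*) — 11 states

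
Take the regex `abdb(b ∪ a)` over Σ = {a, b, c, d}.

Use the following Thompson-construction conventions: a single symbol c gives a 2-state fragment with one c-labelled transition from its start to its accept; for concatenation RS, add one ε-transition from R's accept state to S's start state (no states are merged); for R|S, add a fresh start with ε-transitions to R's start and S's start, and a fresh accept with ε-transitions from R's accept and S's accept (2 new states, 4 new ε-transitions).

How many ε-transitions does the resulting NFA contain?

Per subexpression:
Each of the 6 symbol leaves contributes 0 ε-transitions.
  b ∪ a = 4 ε-transitions
  abdb(b ∪ a) = 8 ε-transitions

8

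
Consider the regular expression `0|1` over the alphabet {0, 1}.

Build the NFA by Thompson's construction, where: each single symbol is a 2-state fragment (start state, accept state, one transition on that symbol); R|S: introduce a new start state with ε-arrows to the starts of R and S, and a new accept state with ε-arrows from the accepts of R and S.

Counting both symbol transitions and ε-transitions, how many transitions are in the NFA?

6

Recursing over subexpressions:
Each of the 2 symbol leaves contributes 1 transition (1 symbol, 0 ε).
  0|1 → 6 transitions (2 symbol, 4 ε)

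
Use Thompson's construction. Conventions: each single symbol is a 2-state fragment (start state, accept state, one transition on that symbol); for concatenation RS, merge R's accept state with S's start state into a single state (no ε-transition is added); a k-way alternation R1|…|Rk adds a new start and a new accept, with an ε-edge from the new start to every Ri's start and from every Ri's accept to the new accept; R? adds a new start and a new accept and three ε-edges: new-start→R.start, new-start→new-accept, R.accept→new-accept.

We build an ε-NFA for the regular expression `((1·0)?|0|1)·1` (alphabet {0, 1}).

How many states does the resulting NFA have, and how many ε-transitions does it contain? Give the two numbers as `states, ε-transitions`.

By structural recursion:
Each of the 5 symbol leaves contributes 2 states and 0 ε-transitions.
  1·0 → 3 states, 0 ε-transitions
  (1·0)? → 5 states, 3 ε-transitions
  (1·0)?|0|1 → 11 states, 9 ε-transitions
  ((1·0)?|0|1)·1 → 12 states, 9 ε-transitions

12, 9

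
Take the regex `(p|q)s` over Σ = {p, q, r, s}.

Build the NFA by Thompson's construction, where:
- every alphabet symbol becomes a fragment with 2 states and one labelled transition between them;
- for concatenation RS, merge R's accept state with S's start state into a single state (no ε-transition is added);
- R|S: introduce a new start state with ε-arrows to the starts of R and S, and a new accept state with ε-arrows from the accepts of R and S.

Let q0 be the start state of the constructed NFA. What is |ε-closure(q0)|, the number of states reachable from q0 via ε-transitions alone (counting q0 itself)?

3

Let C(F) = |ε-closure(F.start)| within fragment F, and note whether F accepts ε. Symbol fragments have C = 1 and do not accept ε. Then:
  p|q : new start ε-reaches every alternative's start; none of them accept ε, so the new accept is not reached: |closure| = 1 + 1 + 1 = 3
  (p|q)s : same as the first factor's closure: |closure| = 3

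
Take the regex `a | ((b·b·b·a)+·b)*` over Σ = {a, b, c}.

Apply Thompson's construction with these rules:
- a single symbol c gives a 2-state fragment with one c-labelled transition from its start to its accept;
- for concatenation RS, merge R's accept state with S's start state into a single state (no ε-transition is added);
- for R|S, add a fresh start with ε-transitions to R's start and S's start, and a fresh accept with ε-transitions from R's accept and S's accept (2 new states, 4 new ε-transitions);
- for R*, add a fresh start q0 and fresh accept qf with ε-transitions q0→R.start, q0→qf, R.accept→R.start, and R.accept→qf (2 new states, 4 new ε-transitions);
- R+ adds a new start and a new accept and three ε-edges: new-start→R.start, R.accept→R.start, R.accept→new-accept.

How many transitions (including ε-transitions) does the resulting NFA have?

17

Building bottom-up:
Each of the 6 symbol leaves contributes 1 transition (1 symbol, 0 ε).
  b·b·b·a = 4 transitions (4 symbol, 0 ε)
  (b·b·b·a)+ = 7 transitions (4 symbol, 3 ε)
  (b·b·b·a)+·b = 8 transitions (5 symbol, 3 ε)
  ((b·b·b·a)+·b)* = 12 transitions (5 symbol, 7 ε)
  a | ((b·b·b·a)+·b)* = 17 transitions (6 symbol, 11 ε)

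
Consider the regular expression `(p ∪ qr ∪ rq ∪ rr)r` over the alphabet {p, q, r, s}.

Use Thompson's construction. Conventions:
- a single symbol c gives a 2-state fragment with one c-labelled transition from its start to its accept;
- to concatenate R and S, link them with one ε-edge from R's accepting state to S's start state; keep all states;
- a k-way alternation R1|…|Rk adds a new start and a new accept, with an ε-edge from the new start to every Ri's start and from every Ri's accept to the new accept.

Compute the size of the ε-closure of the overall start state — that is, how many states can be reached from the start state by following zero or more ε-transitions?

5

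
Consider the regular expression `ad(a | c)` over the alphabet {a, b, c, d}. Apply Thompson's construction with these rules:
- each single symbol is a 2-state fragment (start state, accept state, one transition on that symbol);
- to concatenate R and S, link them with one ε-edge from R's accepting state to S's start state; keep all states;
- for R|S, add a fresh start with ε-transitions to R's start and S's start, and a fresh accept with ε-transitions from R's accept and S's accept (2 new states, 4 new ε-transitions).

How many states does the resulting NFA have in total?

10

Bottom-up over the parse tree:
Each of the 4 symbol leaves contributes a 2-state fragment.
  a | c — 6 states
  ad(a | c) — 10 states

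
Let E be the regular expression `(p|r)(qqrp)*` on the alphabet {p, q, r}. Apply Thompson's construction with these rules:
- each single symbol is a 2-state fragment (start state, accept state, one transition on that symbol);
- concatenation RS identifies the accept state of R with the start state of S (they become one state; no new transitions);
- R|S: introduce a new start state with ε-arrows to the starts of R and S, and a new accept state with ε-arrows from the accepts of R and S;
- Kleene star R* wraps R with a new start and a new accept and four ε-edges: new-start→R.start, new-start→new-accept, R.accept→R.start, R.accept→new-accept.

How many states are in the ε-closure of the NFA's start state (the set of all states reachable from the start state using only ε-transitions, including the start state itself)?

Compute the ε-closure size of each fragment's start state recursively; a symbol fragment's start has no outgoing ε-edge, so its closure is just itself (size 1).
  p|r : new start ε-reaches every alternative's start; none of them accept ε, so the new accept is not reached: C = 1 + 1 + 1 = 3
  qqrp : C equals the left operand's closure size = 1 (its accept is not ε-reachable, so the closure stops there)
  (qqrp)* : new start has ε-edges to the inner start and to the new accept, so C = 2 + 1 = 3
  (p|r)(qqrp)* : same as the first factor's closure: C = 3

3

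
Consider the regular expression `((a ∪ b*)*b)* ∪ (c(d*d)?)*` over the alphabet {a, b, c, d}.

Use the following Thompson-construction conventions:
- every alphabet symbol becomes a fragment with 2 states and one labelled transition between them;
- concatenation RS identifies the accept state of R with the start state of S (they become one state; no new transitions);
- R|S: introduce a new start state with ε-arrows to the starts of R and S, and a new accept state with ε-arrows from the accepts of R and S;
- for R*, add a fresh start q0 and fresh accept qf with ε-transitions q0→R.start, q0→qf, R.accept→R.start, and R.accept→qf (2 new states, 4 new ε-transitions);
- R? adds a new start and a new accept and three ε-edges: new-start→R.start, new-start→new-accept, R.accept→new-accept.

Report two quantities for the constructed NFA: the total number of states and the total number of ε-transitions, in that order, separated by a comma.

25, 31

Per subexpression:
Each of the 6 symbol leaves contributes 2 states and 0 ε-transitions.
  b* — 4 states, 4 ε-transitions
  a ∪ b* — 8 states, 8 ε-transitions
  (a ∪ b*)* — 10 states, 12 ε-transitions
  (a ∪ b*)*b — 11 states, 12 ε-transitions
  ((a ∪ b*)*b)* — 13 states, 16 ε-transitions
  d* — 4 states, 4 ε-transitions
  d*d — 5 states, 4 ε-transitions
  (d*d)? — 7 states, 7 ε-transitions
  c(d*d)? — 8 states, 7 ε-transitions
  (c(d*d)?)* — 10 states, 11 ε-transitions
  ((a ∪ b*)*b)* ∪ (c(d*d)?)* — 25 states, 31 ε-transitions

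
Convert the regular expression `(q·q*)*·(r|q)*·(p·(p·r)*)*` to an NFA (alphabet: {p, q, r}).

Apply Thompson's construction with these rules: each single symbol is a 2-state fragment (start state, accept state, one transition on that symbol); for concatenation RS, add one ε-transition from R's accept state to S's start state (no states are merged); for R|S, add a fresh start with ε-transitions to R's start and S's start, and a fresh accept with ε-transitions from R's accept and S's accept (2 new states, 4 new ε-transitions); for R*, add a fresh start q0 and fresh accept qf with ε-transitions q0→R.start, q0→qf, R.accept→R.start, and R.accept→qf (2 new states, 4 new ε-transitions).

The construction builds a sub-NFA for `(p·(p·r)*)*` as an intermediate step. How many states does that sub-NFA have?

Fragment for `(p·(p·r)*)*`:
Each of the 3 symbol leaves contributes a 2-state fragment.
  p·r : 4 states
  (p·r)* : 6 states
  p·(p·r)* : 8 states
  (p·(p·r)*)* : 10 states

10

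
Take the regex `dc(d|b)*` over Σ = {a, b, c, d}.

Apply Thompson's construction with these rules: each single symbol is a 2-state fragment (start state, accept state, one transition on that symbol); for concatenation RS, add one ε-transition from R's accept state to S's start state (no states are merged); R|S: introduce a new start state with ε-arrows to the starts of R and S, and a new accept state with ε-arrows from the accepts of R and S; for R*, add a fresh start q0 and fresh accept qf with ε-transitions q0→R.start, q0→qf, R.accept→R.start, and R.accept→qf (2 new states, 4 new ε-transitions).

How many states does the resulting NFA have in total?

12

Bottom-up over the parse tree:
Each of the 4 symbol leaves contributes a 2-state fragment.
  d|b → 6 states
  (d|b)* → 8 states
  dc(d|b)* → 12 states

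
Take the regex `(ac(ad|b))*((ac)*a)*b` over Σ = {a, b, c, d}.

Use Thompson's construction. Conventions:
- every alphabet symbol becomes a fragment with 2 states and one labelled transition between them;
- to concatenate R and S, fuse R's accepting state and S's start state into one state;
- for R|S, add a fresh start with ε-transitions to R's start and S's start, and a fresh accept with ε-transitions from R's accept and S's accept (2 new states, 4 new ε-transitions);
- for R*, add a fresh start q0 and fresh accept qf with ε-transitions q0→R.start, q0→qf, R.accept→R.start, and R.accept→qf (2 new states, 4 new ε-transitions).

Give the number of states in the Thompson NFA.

Per subexpression:
Each of the 9 symbol leaves contributes a 2-state fragment.
  ad = 3 states
  ad|b = 7 states
  ac(ad|b) = 9 states
  (ac(ad|b))* = 11 states
  ac = 3 states
  (ac)* = 5 states
  (ac)*a = 6 states
  ((ac)*a)* = 8 states
  (ac(ad|b))*((ac)*a)*b = 19 states

19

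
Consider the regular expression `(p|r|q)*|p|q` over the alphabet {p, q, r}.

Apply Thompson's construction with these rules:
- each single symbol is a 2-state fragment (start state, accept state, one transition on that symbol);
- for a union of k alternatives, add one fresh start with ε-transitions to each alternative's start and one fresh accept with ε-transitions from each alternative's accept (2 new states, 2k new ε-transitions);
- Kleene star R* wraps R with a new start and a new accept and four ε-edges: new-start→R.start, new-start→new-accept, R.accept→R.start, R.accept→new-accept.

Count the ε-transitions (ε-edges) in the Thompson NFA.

Building bottom-up:
Each of the 5 symbol leaves contributes 0 ε-transitions.
  p|r|q — 6 ε-transitions
  (p|r|q)* — 10 ε-transitions
  (p|r|q)*|p|q — 16 ε-transitions

16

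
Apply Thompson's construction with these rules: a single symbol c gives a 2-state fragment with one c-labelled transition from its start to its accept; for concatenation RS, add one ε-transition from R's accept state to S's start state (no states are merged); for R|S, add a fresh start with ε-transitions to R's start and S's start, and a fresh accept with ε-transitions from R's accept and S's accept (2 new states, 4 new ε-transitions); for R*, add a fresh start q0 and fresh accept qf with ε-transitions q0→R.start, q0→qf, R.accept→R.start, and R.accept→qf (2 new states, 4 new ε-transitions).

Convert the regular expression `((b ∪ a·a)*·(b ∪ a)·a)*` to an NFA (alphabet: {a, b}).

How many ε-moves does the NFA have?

Bottom-up over the parse tree:
Each of the 6 symbol leaves contributes 0 ε-transitions.
  a·a → 1 ε-transition
  b ∪ a·a → 5 ε-transitions
  (b ∪ a·a)* → 9 ε-transitions
  b ∪ a → 4 ε-transitions
  (b ∪ a·a)*·(b ∪ a)·a → 15 ε-transitions
  ((b ∪ a·a)*·(b ∪ a)·a)* → 19 ε-transitions

19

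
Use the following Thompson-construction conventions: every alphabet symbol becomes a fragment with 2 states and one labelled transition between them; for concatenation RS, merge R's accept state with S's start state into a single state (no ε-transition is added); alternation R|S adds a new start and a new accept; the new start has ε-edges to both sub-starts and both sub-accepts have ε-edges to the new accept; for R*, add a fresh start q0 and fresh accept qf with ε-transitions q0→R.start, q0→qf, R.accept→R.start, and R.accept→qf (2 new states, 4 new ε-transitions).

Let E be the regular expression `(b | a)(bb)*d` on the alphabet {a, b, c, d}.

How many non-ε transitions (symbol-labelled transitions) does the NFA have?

Building bottom-up:
Each of the 5 symbol leaves contributes exactly 1 symbol transition.
  b | a = 2 symbol transitions
  bb = 2 symbol transitions
  (bb)* = 2 symbol transitions
  (b | a)(bb)*d = 5 symbol transitions

5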